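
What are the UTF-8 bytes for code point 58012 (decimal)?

EE 8A 9C

U+E29C = 0xE29C = 58012 decimal. In range U+0800–U+FFFF → 3-byte form: 1110xxxx 10xxxxxx 10xxxxxx.
Binary (16 bits): 1110001010011100.
Split 4+6+6: 1110 | 001010 | 011100.
Byte 1: 11101110 = 0xEE.
Byte 2: 10001010 = 0x8A.
Byte 3: 10011100 = 0x9C.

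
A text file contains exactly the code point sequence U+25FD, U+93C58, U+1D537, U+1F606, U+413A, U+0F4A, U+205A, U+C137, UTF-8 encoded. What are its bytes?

U+25FD: 3-byte form → E2 97 BD.
U+93C58: 4-byte form → F2 93 B1 98.
U+1D537: 4-byte form → F0 9D 94 B7.
U+1F606: 4-byte form → F0 9F 98 86.
U+413A: 3-byte form → E4 84 BA.
U+0F4A: 3-byte form → E0 BD 8A.
U+205A: 3-byte form → E2 81 9A.
U+C137: 3-byte form → EC 84 B7.
Concatenated (27 bytes): E2 97 BD F2 93 B1 98 F0 9D 94 B7 F0 9F 98 86 E4 84 BA E0 BD 8A E2 81 9A EC 84 B7.

E2 97 BD F2 93 B1 98 F0 9D 94 B7 F0 9F 98 86 E4 84 BA E0 BD 8A E2 81 9A EC 84 B7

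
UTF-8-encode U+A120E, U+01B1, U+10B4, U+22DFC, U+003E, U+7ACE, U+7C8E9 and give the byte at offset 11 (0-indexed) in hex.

0xB7

U+A120E → 4-byte form F2 A1 88 8E at offsets 0–3.
U+01B1 → 2-byte form C6 B1 at offsets 4–5.
U+10B4 → 3-byte form E1 82 B4 at offsets 6–8.
U+22DFC → 4-byte form F0 A2 B7 BC at offsets 9–12.
Offset 11 falls in char 4's range; it's byte 3 of F0 A2 B7 BC = 0xB7.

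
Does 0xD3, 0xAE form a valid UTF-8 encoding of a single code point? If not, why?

Leading byte 0xD3 = 11010011 → 2-byte form.
Continuation bytes 0xAE=10101110 all match 10xxxxxx.
Decoded value 0x4EE is ≥ 0x80 (shortest form) and not a surrogate.

valid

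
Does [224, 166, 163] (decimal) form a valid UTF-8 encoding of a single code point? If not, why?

Leading byte 0xE0 = 11100000 → 3-byte form.
Continuation bytes 0xA6=10100110, 0xA3=10100011 all match 10xxxxxx.
Decoded value 0x9A3 is ≥ 0x800 (shortest form) and not a surrogate.

valid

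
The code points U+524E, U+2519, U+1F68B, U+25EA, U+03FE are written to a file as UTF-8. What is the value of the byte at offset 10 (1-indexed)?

1-indexed offset 10 is 0-indexed offset 9.
U+524E → 3-byte form E5 89 8E at offsets 0–2.
U+2519 → 3-byte form E2 94 99 at offsets 3–5.
U+1F68B → 4-byte form F0 9F 9A 8B at offsets 6–9.
Offset 9 falls in char 3's range; it's byte 4 of F0 9F 9A 8B = 0x8B.

0x8B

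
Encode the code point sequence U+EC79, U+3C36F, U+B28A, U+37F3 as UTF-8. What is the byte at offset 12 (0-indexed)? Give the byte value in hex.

U+EC79 → 3-byte form EE B1 B9 at offsets 0–2.
U+3C36F → 4-byte form F0 BC 8D AF at offsets 3–6.
U+B28A → 3-byte form EB 8A 8A at offsets 7–9.
U+37F3 → 3-byte form E3 9F B3 at offsets 10–12.
Offset 12 falls in char 4's range; it's byte 3 of E3 9F B3 = 0xB3.

0xB3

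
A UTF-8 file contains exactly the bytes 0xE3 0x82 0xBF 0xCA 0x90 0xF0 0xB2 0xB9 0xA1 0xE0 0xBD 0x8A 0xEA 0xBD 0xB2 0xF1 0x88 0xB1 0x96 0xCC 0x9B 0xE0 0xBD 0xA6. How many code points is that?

8

Byte at offset 0: 0xE3 = 11100011 → 3-byte char (#1). Advance 3.
Byte at offset 3: 0xCA = 11001010 → 2-byte char (#2). Advance 2.
Byte at offset 5: 0xF0 = 11110000 → 4-byte char (#3). Advance 4.
Byte at offset 9: 0xE0 = 11100000 → 3-byte char (#4). Advance 3.
Byte at offset 12: 0xEA = 11101010 → 3-byte char (#5). Advance 3.
Byte at offset 15: 0xF1 = 11110001 → 4-byte char (#6). Advance 4.
Byte at offset 19: 0xCC = 11001100 → 2-byte char (#7). Advance 2.
Byte at offset 21: 0xE0 = 11100000 → 3-byte char (#8). Advance 3.
Reached end at offset 24 after 8 code points.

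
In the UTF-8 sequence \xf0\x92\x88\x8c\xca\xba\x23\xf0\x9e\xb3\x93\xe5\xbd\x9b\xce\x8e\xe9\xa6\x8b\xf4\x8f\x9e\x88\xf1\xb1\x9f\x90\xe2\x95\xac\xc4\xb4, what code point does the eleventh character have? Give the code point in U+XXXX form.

U+0134

Offset 0: leading byte 0xF0 = 11110000 → 4-byte char #1 = F0 92 88 8C.
Offset 4: leading byte 0xCA = 11001010 → 2-byte char #2 = CA BA.
Offset 6: leading byte 0x23 = 00100011 → 1-byte char #3 = 23.
Offset 7: leading byte 0xF0 = 11110000 → 4-byte char #4 = F0 9E B3 93.
Offset 11: leading byte 0xE5 = 11100101 → 3-byte char #5 = E5 BD 9B.
Offset 14: leading byte 0xCE = 11001110 → 2-byte char #6 = CE 8E.
Offset 16: leading byte 0xE9 = 11101001 → 3-byte char #7 = E9 A6 8B.
Offset 19: leading byte 0xF4 = 11110100 → 4-byte char #8 = F4 8F 9E 88.
Offset 23: leading byte 0xF1 = 11110001 → 4-byte char #9 = F1 B1 9F 90.
Offset 27: leading byte 0xE2 = 11100010 → 3-byte char #10 = E2 95 AC.
Offset 30: leading byte 0xC4 = 11000100 → 2-byte char #11 = C4 B4.
Leading byte 0xC4 = 11000100 matches 110xxxxx → 2-byte sequence.
Byte 1: 0xC4 = 11000100, payload 00100 (5 bits).
Byte 2: 0xB4 = 10110100 (10xxxxxx ✓), payload 110100.
Concatenate: 00100110100 = 0x134 (11 bits → U+0134).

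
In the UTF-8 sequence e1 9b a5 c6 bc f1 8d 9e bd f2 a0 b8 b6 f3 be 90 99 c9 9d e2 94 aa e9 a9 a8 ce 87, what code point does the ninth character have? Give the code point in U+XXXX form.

U+0387

Offset 0: leading byte 0xE1 = 11100001 → 3-byte char #1 = E1 9B A5.
Offset 3: leading byte 0xC6 = 11000110 → 2-byte char #2 = C6 BC.
Offset 5: leading byte 0xF1 = 11110001 → 4-byte char #3 = F1 8D 9E BD.
Offset 9: leading byte 0xF2 = 11110010 → 4-byte char #4 = F2 A0 B8 B6.
Offset 13: leading byte 0xF3 = 11110011 → 4-byte char #5 = F3 BE 90 99.
Offset 17: leading byte 0xC9 = 11001001 → 2-byte char #6 = C9 9D.
Offset 19: leading byte 0xE2 = 11100010 → 3-byte char #7 = E2 94 AA.
Offset 22: leading byte 0xE9 = 11101001 → 3-byte char #8 = E9 A9 A8.
Offset 25: leading byte 0xCE = 11001110 → 2-byte char #9 = CE 87.
Leading byte 0xCE = 11001110 matches 110xxxxx → 2-byte sequence.
Byte 1: 0xCE = 11001110, payload 01110 (5 bits).
Byte 2: 0x87 = 10000111 (10xxxxxx ✓), payload 000111.
Concatenate: 01110000111 = 0x387 (11 bits → U+0387).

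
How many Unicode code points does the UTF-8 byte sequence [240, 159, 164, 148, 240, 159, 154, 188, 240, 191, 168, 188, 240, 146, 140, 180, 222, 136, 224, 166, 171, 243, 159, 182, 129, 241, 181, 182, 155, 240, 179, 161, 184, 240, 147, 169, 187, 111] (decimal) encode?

11

Byte at offset 0: 0xF0 = 11110000 → 4-byte char (#1). Advance 4.
Byte at offset 4: 0xF0 = 11110000 → 4-byte char (#2). Advance 4.
Byte at offset 8: 0xF0 = 11110000 → 4-byte char (#3). Advance 4.
Byte at offset 12: 0xF0 = 11110000 → 4-byte char (#4). Advance 4.
Byte at offset 16: 0xDE = 11011110 → 2-byte char (#5). Advance 2.
Byte at offset 18: 0xE0 = 11100000 → 3-byte char (#6). Advance 3.
Byte at offset 21: 0xF3 = 11110011 → 4-byte char (#7). Advance 4.
Byte at offset 25: 0xF1 = 11110001 → 4-byte char (#8). Advance 4.
Byte at offset 29: 0xF0 = 11110000 → 4-byte char (#9). Advance 4.
Byte at offset 33: 0xF0 = 11110000 → 4-byte char (#10). Advance 4.
Byte at offset 37: 0x6F = 01101111 → 1-byte char (#11). Advance 1.
Reached end at offset 38 after 11 code points.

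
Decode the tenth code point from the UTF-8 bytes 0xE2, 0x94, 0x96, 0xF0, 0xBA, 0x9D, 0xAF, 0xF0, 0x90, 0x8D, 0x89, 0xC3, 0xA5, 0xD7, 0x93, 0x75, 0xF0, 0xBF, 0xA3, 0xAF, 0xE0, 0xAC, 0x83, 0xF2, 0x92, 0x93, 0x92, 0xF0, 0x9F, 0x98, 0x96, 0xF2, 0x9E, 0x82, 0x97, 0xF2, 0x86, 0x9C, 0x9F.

Offset 0: leading byte 0xE2 = 11100010 → 3-byte char #1 = E2 94 96.
Offset 3: leading byte 0xF0 = 11110000 → 4-byte char #2 = F0 BA 9D AF.
Offset 7: leading byte 0xF0 = 11110000 → 4-byte char #3 = F0 90 8D 89.
Offset 11: leading byte 0xC3 = 11000011 → 2-byte char #4 = C3 A5.
Offset 13: leading byte 0xD7 = 11010111 → 2-byte char #5 = D7 93.
Offset 15: leading byte 0x75 = 01110101 → 1-byte char #6 = 75.
Offset 16: leading byte 0xF0 = 11110000 → 4-byte char #7 = F0 BF A3 AF.
Offset 20: leading byte 0xE0 = 11100000 → 3-byte char #8 = E0 AC 83.
Offset 23: leading byte 0xF2 = 11110010 → 4-byte char #9 = F2 92 93 92.
Offset 27: leading byte 0xF0 = 11110000 → 4-byte char #10 = F0 9F 98 96.
Leading byte 0xF0 = 11110000 matches 11110xxx → 4-byte sequence.
Byte 1: 0xF0 = 11110000, payload 000 (3 bits).
Byte 2: 0x9F = 10011111 (10xxxxxx ✓), payload 011111.
Byte 3: 0x98 = 10011000 (10xxxxxx ✓), payload 011000.
Byte 4: 0x96 = 10010110 (10xxxxxx ✓), payload 010110.
Concatenate: 000011111011000010110 = 0x1F616 (21 bits → U+1F616).

U+1F616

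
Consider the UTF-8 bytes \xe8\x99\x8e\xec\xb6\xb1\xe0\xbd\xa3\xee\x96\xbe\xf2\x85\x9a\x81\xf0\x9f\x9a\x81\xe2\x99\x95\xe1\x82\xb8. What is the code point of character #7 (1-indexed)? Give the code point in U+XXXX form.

Offset 0: leading byte 0xE8 = 11101000 → 3-byte char #1 = E8 99 8E.
Offset 3: leading byte 0xEC = 11101100 → 3-byte char #2 = EC B6 B1.
Offset 6: leading byte 0xE0 = 11100000 → 3-byte char #3 = E0 BD A3.
Offset 9: leading byte 0xEE = 11101110 → 3-byte char #4 = EE 96 BE.
Offset 12: leading byte 0xF2 = 11110010 → 4-byte char #5 = F2 85 9A 81.
Offset 16: leading byte 0xF0 = 11110000 → 4-byte char #6 = F0 9F 9A 81.
Offset 20: leading byte 0xE2 = 11100010 → 3-byte char #7 = E2 99 95.
Leading byte 0xE2 = 11100010 matches 1110xxxx → 3-byte sequence.
Byte 1: 0xE2 = 11100010, payload 0010 (4 bits).
Byte 2: 0x99 = 10011001 (10xxxxxx ✓), payload 011001.
Byte 3: 0x95 = 10010101 (10xxxxxx ✓), payload 010101.
Concatenate: 0010011001010101 = 0x2655 (16 bits → U+2655).

U+2655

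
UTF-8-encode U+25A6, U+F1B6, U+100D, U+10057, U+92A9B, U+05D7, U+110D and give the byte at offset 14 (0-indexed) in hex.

U+25A6 → 3-byte form E2 96 A6 at offsets 0–2.
U+F1B6 → 3-byte form EF 86 B6 at offsets 3–5.
U+100D → 3-byte form E1 80 8D at offsets 6–8.
U+10057 → 4-byte form F0 90 81 97 at offsets 9–12.
U+92A9B → 4-byte form F2 92 AA 9B at offsets 13–16.
Offset 14 falls in char 5's range; it's byte 2 of F2 92 AA 9B = 0x92.

0x92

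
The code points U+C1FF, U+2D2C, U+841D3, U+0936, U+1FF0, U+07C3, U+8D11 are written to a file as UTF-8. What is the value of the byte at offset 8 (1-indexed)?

1-indexed offset 8 is 0-indexed offset 7.
U+C1FF → 3-byte form EC 87 BF at offsets 0–2.
U+2D2C → 3-byte form E2 B4 AC at offsets 3–5.
U+841D3 → 4-byte form F2 84 87 93 at offsets 6–9.
Offset 7 falls in char 3's range; it's byte 2 of F2 84 87 93 = 0x84.

0x84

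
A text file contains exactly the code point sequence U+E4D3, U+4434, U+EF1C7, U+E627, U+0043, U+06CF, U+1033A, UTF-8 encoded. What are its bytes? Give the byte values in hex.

EE 93 93 E4 90 B4 F3 AF 87 87 EE 98 A7 43 DB 8F F0 90 8C BA

U+E4D3: 3-byte form → EE 93 93.
U+4434: 3-byte form → E4 90 B4.
U+EF1C7: 4-byte form → F3 AF 87 87.
U+E627: 3-byte form → EE 98 A7.
U+0043: 1-byte form → 43.
U+06CF: 2-byte form → DB 8F.
U+1033A: 4-byte form → F0 90 8C BA.
Concatenated (20 bytes): EE 93 93 E4 90 B4 F3 AF 87 87 EE 98 A7 43 DB 8F F0 90 8C BA.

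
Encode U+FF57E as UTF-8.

U+FF57E = 0xFF57E = 1045886 decimal. In range U+10000–U+10FFFF → 4-byte form: 11110xxx 10xxxxxx 10xxxxxx 10xxxxxx.
Binary (21 bits): 011111111010101111110.
Split 3+6+6+6: 011 | 111111 | 010101 | 111110.
Byte 1: 11110011 = 0xF3.
Byte 2: 10111111 = 0xBF.
Byte 3: 10010101 = 0x95.
Byte 4: 10111110 = 0xBE.

F3 BF 95 BE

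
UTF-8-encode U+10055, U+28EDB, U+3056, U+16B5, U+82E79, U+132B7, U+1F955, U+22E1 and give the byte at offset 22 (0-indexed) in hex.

U+10055 → 4-byte form F0 90 81 95 at offsets 0–3.
U+28EDB → 4-byte form F0 A8 BB 9B at offsets 4–7.
U+3056 → 3-byte form E3 81 96 at offsets 8–10.
U+16B5 → 3-byte form E1 9A B5 at offsets 11–13.
U+82E79 → 4-byte form F2 82 B9 B9 at offsets 14–17.
U+132B7 → 4-byte form F0 93 8A B7 at offsets 18–21.
U+1F955 → 4-byte form F0 9F A5 95 at offsets 22–25.
Offset 22 falls in char 7's range; it's byte 1 of F0 9F A5 95 = 0xF0.

0xF0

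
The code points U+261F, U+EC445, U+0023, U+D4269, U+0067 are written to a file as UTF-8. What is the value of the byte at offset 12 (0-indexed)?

0x67

U+261F → 3-byte form E2 98 9F at offsets 0–2.
U+EC445 → 4-byte form F3 AC 91 85 at offsets 3–6.
U+0023 → 1-byte form 23 at offsets 7–7.
U+D4269 → 4-byte form F3 94 89 A9 at offsets 8–11.
U+0067 → 1-byte form 67 at offsets 12–12.
Offset 12 falls in char 5's range; it's byte 1 of 67 = 0x67.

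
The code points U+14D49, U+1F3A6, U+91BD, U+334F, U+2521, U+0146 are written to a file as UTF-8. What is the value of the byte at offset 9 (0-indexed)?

U+14D49 → 4-byte form F0 94 B5 89 at offsets 0–3.
U+1F3A6 → 4-byte form F0 9F 8E A6 at offsets 4–7.
U+91BD → 3-byte form E9 86 BD at offsets 8–10.
Offset 9 falls in char 3's range; it's byte 2 of E9 86 BD = 0x86.

0x86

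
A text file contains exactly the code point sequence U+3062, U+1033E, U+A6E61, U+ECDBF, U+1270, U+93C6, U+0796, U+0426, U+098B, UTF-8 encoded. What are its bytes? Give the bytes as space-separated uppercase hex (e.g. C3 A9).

E3 81 A2 F0 90 8C BE F2 A6 B9 A1 F3 AC B6 BF E1 89 B0 E9 8F 86 DE 96 D0 A6 E0 A6 8B

U+3062: 3-byte form → E3 81 A2.
U+1033E: 4-byte form → F0 90 8C BE.
U+A6E61: 4-byte form → F2 A6 B9 A1.
U+ECDBF: 4-byte form → F3 AC B6 BF.
U+1270: 3-byte form → E1 89 B0.
U+93C6: 3-byte form → E9 8F 86.
U+0796: 2-byte form → DE 96.
U+0426: 2-byte form → D0 A6.
U+098B: 3-byte form → E0 A6 8B.
Concatenated (28 bytes): E3 81 A2 F0 90 8C BE F2 A6 B9 A1 F3 AC B6 BF E1 89 B0 E9 8F 86 DE 96 D0 A6 E0 A6 8B.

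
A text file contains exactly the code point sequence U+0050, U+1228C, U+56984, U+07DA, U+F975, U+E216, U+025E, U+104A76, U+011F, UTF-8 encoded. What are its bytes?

U+0050: 1-byte form → 50.
U+1228C: 4-byte form → F0 92 8A 8C.
U+56984: 4-byte form → F1 96 A6 84.
U+07DA: 2-byte form → DF 9A.
U+F975: 3-byte form → EF A5 B5.
U+E216: 3-byte form → EE 88 96.
U+025E: 2-byte form → C9 9E.
U+104A76: 4-byte form → F4 84 A9 B6.
U+011F: 2-byte form → C4 9F.
Concatenated (25 bytes): 50 F0 92 8A 8C F1 96 A6 84 DF 9A EF A5 B5 EE 88 96 C9 9E F4 84 A9 B6 C4 9F.

50 F0 92 8A 8C F1 96 A6 84 DF 9A EF A5 B5 EE 88 96 C9 9E F4 84 A9 B6 C4 9F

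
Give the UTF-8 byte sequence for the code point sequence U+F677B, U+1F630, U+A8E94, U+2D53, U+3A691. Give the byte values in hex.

U+F677B: 4-byte form → F3 B6 9D BB.
U+1F630: 4-byte form → F0 9F 98 B0.
U+A8E94: 4-byte form → F2 A8 BA 94.
U+2D53: 3-byte form → E2 B5 93.
U+3A691: 4-byte form → F0 BA 9A 91.
Concatenated (19 bytes): F3 B6 9D BB F0 9F 98 B0 F2 A8 BA 94 E2 B5 93 F0 BA 9A 91.

F3 B6 9D BB F0 9F 98 B0 F2 A8 BA 94 E2 B5 93 F0 BA 9A 91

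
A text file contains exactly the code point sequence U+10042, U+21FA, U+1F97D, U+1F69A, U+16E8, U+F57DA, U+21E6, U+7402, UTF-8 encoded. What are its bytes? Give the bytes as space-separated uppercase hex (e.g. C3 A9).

F0 90 81 82 E2 87 BA F0 9F A5 BD F0 9F 9A 9A E1 9B A8 F3 B5 9F 9A E2 87 A6 E7 90 82

U+10042: 4-byte form → F0 90 81 82.
U+21FA: 3-byte form → E2 87 BA.
U+1F97D: 4-byte form → F0 9F A5 BD.
U+1F69A: 4-byte form → F0 9F 9A 9A.
U+16E8: 3-byte form → E1 9B A8.
U+F57DA: 4-byte form → F3 B5 9F 9A.
U+21E6: 3-byte form → E2 87 A6.
U+7402: 3-byte form → E7 90 82.
Concatenated (28 bytes): F0 90 81 82 E2 87 BA F0 9F A5 BD F0 9F 9A 9A E1 9B A8 F3 B5 9F 9A E2 87 A6 E7 90 82.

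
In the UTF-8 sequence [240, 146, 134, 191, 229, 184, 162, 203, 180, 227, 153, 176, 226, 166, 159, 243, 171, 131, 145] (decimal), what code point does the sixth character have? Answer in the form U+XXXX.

Offset 0: leading byte 0xF0 = 11110000 → 4-byte char #1 = F0 92 86 BF.
Offset 4: leading byte 0xE5 = 11100101 → 3-byte char #2 = E5 B8 A2.
Offset 7: leading byte 0xCB = 11001011 → 2-byte char #3 = CB B4.
Offset 9: leading byte 0xE3 = 11100011 → 3-byte char #4 = E3 99 B0.
Offset 12: leading byte 0xE2 = 11100010 → 3-byte char #5 = E2 A6 9F.
Offset 15: leading byte 0xF3 = 11110011 → 4-byte char #6 = F3 AB 83 91.
Leading byte 0xF3 = 11110011 matches 11110xxx → 4-byte sequence.
Byte 1: 0xF3 = 11110011, payload 011 (3 bits).
Byte 2: 0xAB = 10101011 (10xxxxxx ✓), payload 101011.
Byte 3: 0x83 = 10000011 (10xxxxxx ✓), payload 000011.
Byte 4: 0x91 = 10010001 (10xxxxxx ✓), payload 010001.
Concatenate: 011101011000011010001 = 0xEB0D1 (21 bits → U+EB0D1).

U+EB0D1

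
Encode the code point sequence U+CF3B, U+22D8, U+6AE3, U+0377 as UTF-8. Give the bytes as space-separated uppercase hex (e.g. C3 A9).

U+CF3B: 3-byte form → EC BC BB.
U+22D8: 3-byte form → E2 8B 98.
U+6AE3: 3-byte form → E6 AB A3.
U+0377: 2-byte form → CD B7.
Concatenated (11 bytes): EC BC BB E2 8B 98 E6 AB A3 CD B7.

EC BC BB E2 8B 98 E6 AB A3 CD B7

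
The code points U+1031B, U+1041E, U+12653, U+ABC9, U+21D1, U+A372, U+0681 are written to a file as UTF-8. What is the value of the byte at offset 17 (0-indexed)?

0x91

U+1031B → 4-byte form F0 90 8C 9B at offsets 0–3.
U+1041E → 4-byte form F0 90 90 9E at offsets 4–7.
U+12653 → 4-byte form F0 92 99 93 at offsets 8–11.
U+ABC9 → 3-byte form EA AF 89 at offsets 12–14.
U+21D1 → 3-byte form E2 87 91 at offsets 15–17.
Offset 17 falls in char 5's range; it's byte 3 of E2 87 91 = 0x91.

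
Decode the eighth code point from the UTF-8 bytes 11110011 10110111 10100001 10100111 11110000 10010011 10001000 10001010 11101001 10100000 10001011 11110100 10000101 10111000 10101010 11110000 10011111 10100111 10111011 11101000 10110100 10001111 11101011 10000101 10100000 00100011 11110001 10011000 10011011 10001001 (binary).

Offset 0: leading byte 0xF3 = 11110011 → 4-byte char #1 = F3 B7 A1 A7.
Offset 4: leading byte 0xF0 = 11110000 → 4-byte char #2 = F0 93 88 8A.
Offset 8: leading byte 0xE9 = 11101001 → 3-byte char #3 = E9 A0 8B.
Offset 11: leading byte 0xF4 = 11110100 → 4-byte char #4 = F4 85 B8 AA.
Offset 15: leading byte 0xF0 = 11110000 → 4-byte char #5 = F0 9F A7 BB.
Offset 19: leading byte 0xE8 = 11101000 → 3-byte char #6 = E8 B4 8F.
Offset 22: leading byte 0xEB = 11101011 → 3-byte char #7 = EB 85 A0.
Offset 25: leading byte 0x23 = 00100011 → 1-byte char #8 = 23.
Leading byte 0x23 = 00100011 matches 0xxxxxxx → 1-byte sequence.
Byte 1: 0x23 = 00100011, payload 0100011 (7 bits).
Concatenate: 0100011 = 0x23 (7 bits → U+0023).

U+0023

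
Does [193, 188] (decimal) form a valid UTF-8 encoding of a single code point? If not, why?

Leading byte 0xC1 = 11000001 → 2-byte form.
Continuation bytes all match 10xxxxxx. Payload decodes to 0x7C.
But 0x7C < 0x80, the minimum for a 2-byte sequence — this is an overlong encoding.

invalid (overlong encoding)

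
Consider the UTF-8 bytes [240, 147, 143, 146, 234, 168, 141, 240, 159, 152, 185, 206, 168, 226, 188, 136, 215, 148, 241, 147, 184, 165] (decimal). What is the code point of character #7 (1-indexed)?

U+53E25

Offset 0: leading byte 0xF0 = 11110000 → 4-byte char #1 = F0 93 8F 92.
Offset 4: leading byte 0xEA = 11101010 → 3-byte char #2 = EA A8 8D.
Offset 7: leading byte 0xF0 = 11110000 → 4-byte char #3 = F0 9F 98 B9.
Offset 11: leading byte 0xCE = 11001110 → 2-byte char #4 = CE A8.
Offset 13: leading byte 0xE2 = 11100010 → 3-byte char #5 = E2 BC 88.
Offset 16: leading byte 0xD7 = 11010111 → 2-byte char #6 = D7 94.
Offset 18: leading byte 0xF1 = 11110001 → 4-byte char #7 = F1 93 B8 A5.
Leading byte 0xF1 = 11110001 matches 11110xxx → 4-byte sequence.
Byte 1: 0xF1 = 11110001, payload 001 (3 bits).
Byte 2: 0x93 = 10010011 (10xxxxxx ✓), payload 010011.
Byte 3: 0xB8 = 10111000 (10xxxxxx ✓), payload 111000.
Byte 4: 0xA5 = 10100101 (10xxxxxx ✓), payload 100101.
Concatenate: 001010011111000100101 = 0x53E25 (21 bits → U+53E25).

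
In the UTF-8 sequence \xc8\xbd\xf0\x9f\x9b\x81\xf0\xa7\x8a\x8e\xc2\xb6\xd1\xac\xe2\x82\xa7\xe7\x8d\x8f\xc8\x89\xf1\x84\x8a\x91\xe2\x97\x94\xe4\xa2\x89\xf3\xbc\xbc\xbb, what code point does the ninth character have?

Offset 0: leading byte 0xC8 = 11001000 → 2-byte char #1 = C8 BD.
Offset 2: leading byte 0xF0 = 11110000 → 4-byte char #2 = F0 9F 9B 81.
Offset 6: leading byte 0xF0 = 11110000 → 4-byte char #3 = F0 A7 8A 8E.
Offset 10: leading byte 0xC2 = 11000010 → 2-byte char #4 = C2 B6.
Offset 12: leading byte 0xD1 = 11010001 → 2-byte char #5 = D1 AC.
Offset 14: leading byte 0xE2 = 11100010 → 3-byte char #6 = E2 82 A7.
Offset 17: leading byte 0xE7 = 11100111 → 3-byte char #7 = E7 8D 8F.
Offset 20: leading byte 0xC8 = 11001000 → 2-byte char #8 = C8 89.
Offset 22: leading byte 0xF1 = 11110001 → 4-byte char #9 = F1 84 8A 91.
Leading byte 0xF1 = 11110001 matches 11110xxx → 4-byte sequence.
Byte 1: 0xF1 = 11110001, payload 001 (3 bits).
Byte 2: 0x84 = 10000100 (10xxxxxx ✓), payload 000100.
Byte 3: 0x8A = 10001010 (10xxxxxx ✓), payload 001010.
Byte 4: 0x91 = 10010001 (10xxxxxx ✓), payload 010001.
Concatenate: 001000100001010010001 = 0x44291 (21 bits → U+44291).

U+44291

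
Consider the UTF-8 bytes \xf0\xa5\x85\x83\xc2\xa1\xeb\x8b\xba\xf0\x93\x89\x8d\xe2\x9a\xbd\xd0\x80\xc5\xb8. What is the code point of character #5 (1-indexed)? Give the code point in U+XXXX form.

Offset 0: leading byte 0xF0 = 11110000 → 4-byte char #1 = F0 A5 85 83.
Offset 4: leading byte 0xC2 = 11000010 → 2-byte char #2 = C2 A1.
Offset 6: leading byte 0xEB = 11101011 → 3-byte char #3 = EB 8B BA.
Offset 9: leading byte 0xF0 = 11110000 → 4-byte char #4 = F0 93 89 8D.
Offset 13: leading byte 0xE2 = 11100010 → 3-byte char #5 = E2 9A BD.
Leading byte 0xE2 = 11100010 matches 1110xxxx → 3-byte sequence.
Byte 1: 0xE2 = 11100010, payload 0010 (4 bits).
Byte 2: 0x9A = 10011010 (10xxxxxx ✓), payload 011010.
Byte 3: 0xBD = 10111101 (10xxxxxx ✓), payload 111101.
Concatenate: 0010011010111101 = 0x26BD (16 bits → U+26BD).

U+26BD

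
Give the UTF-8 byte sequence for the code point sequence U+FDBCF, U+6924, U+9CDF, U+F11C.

F3 BD AF 8F E6 A4 A4 E9 B3 9F EF 84 9C

U+FDBCF: 4-byte form → F3 BD AF 8F.
U+6924: 3-byte form → E6 A4 A4.
U+9CDF: 3-byte form → E9 B3 9F.
U+F11C: 3-byte form → EF 84 9C.
Concatenated (13 bytes): F3 BD AF 8F E6 A4 A4 E9 B3 9F EF 84 9C.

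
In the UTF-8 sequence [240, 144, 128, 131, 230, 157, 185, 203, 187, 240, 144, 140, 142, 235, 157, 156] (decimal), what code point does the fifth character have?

Offset 0: leading byte 0xF0 = 11110000 → 4-byte char #1 = F0 90 80 83.
Offset 4: leading byte 0xE6 = 11100110 → 3-byte char #2 = E6 9D B9.
Offset 7: leading byte 0xCB = 11001011 → 2-byte char #3 = CB BB.
Offset 9: leading byte 0xF0 = 11110000 → 4-byte char #4 = F0 90 8C 8E.
Offset 13: leading byte 0xEB = 11101011 → 3-byte char #5 = EB 9D 9C.
Leading byte 0xEB = 11101011 matches 1110xxxx → 3-byte sequence.
Byte 1: 0xEB = 11101011, payload 1011 (4 bits).
Byte 2: 0x9D = 10011101 (10xxxxxx ✓), payload 011101.
Byte 3: 0x9C = 10011100 (10xxxxxx ✓), payload 011100.
Concatenate: 1011011101011100 = 0xB75C (16 bits → U+B75C).

U+B75C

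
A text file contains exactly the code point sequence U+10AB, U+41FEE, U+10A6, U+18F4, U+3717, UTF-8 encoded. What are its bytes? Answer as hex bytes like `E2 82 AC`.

U+10AB: 3-byte form → E1 82 AB.
U+41FEE: 4-byte form → F1 81 BF AE.
U+10A6: 3-byte form → E1 82 A6.
U+18F4: 3-byte form → E1 A3 B4.
U+3717: 3-byte form → E3 9C 97.
Concatenated (16 bytes): E1 82 AB F1 81 BF AE E1 82 A6 E1 A3 B4 E3 9C 97.

E1 82 AB F1 81 BF AE E1 82 A6 E1 A3 B4 E3 9C 97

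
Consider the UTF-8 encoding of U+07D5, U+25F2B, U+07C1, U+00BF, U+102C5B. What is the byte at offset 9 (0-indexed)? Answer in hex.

U+07D5 → 2-byte form DF 95 at offsets 0–1.
U+25F2B → 4-byte form F0 A5 BC AB at offsets 2–5.
U+07C1 → 2-byte form DF 81 at offsets 6–7.
U+00BF → 2-byte form C2 BF at offsets 8–9.
Offset 9 falls in char 4's range; it's byte 2 of C2 BF = 0xBF.

0xBF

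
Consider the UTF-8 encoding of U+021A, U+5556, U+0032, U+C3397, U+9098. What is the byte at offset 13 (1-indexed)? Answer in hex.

1-indexed offset 13 is 0-indexed offset 12.
U+021A → 2-byte form C8 9A at offsets 0–1.
U+5556 → 3-byte form E5 95 96 at offsets 2–4.
U+0032 → 1-byte form 32 at offsets 5–5.
U+C3397 → 4-byte form F3 83 8E 97 at offsets 6–9.
U+9098 → 3-byte form E9 82 98 at offsets 10–12.
Offset 12 falls in char 5's range; it's byte 3 of E9 82 98 = 0x98.

0x98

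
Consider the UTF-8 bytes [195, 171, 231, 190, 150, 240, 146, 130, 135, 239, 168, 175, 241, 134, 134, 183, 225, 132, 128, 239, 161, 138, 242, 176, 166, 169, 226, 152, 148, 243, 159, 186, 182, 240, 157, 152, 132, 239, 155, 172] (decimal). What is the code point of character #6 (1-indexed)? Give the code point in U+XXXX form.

U+1100

Offset 0: leading byte 0xC3 = 11000011 → 2-byte char #1 = C3 AB.
Offset 2: leading byte 0xE7 = 11100111 → 3-byte char #2 = E7 BE 96.
Offset 5: leading byte 0xF0 = 11110000 → 4-byte char #3 = F0 92 82 87.
Offset 9: leading byte 0xEF = 11101111 → 3-byte char #4 = EF A8 AF.
Offset 12: leading byte 0xF1 = 11110001 → 4-byte char #5 = F1 86 86 B7.
Offset 16: leading byte 0xE1 = 11100001 → 3-byte char #6 = E1 84 80.
Leading byte 0xE1 = 11100001 matches 1110xxxx → 3-byte sequence.
Byte 1: 0xE1 = 11100001, payload 0001 (4 bits).
Byte 2: 0x84 = 10000100 (10xxxxxx ✓), payload 000100.
Byte 3: 0x80 = 10000000 (10xxxxxx ✓), payload 000000.
Concatenate: 0001000100000000 = 0x1100 (16 bits → U+1100).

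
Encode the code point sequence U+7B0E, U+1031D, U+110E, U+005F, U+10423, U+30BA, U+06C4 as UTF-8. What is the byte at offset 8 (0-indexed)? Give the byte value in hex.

U+7B0E → 3-byte form E7 AC 8E at offsets 0–2.
U+1031D → 4-byte form F0 90 8C 9D at offsets 3–6.
U+110E → 3-byte form E1 84 8E at offsets 7–9.
Offset 8 falls in char 3's range; it's byte 2 of E1 84 8E = 0x84.

0x84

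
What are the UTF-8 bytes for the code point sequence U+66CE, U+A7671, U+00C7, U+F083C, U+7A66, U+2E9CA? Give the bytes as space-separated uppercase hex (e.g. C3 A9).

E6 9B 8E F2 A7 99 B1 C3 87 F3 B0 A0 BC E7 A9 A6 F0 AE A7 8A

U+66CE: 3-byte form → E6 9B 8E.
U+A7671: 4-byte form → F2 A7 99 B1.
U+00C7: 2-byte form → C3 87.
U+F083C: 4-byte form → F3 B0 A0 BC.
U+7A66: 3-byte form → E7 A9 A6.
U+2E9CA: 4-byte form → F0 AE A7 8A.
Concatenated (20 bytes): E6 9B 8E F2 A7 99 B1 C3 87 F3 B0 A0 BC E7 A9 A6 F0 AE A7 8A.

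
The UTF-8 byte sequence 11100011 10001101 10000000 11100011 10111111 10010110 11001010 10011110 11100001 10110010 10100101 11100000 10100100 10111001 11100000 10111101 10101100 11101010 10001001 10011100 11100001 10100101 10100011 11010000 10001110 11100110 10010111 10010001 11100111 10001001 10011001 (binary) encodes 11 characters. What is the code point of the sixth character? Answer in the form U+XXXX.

U+0F6C

Offset 0: leading byte 0xE3 = 11100011 → 3-byte char #1 = E3 8D 80.
Offset 3: leading byte 0xE3 = 11100011 → 3-byte char #2 = E3 BF 96.
Offset 6: leading byte 0xCA = 11001010 → 2-byte char #3 = CA 9E.
Offset 8: leading byte 0xE1 = 11100001 → 3-byte char #4 = E1 B2 A5.
Offset 11: leading byte 0xE0 = 11100000 → 3-byte char #5 = E0 A4 B9.
Offset 14: leading byte 0xE0 = 11100000 → 3-byte char #6 = E0 BD AC.
Leading byte 0xE0 = 11100000 matches 1110xxxx → 3-byte sequence.
Byte 1: 0xE0 = 11100000, payload 0000 (4 bits).
Byte 2: 0xBD = 10111101 (10xxxxxx ✓), payload 111101.
Byte 3: 0xAC = 10101100 (10xxxxxx ✓), payload 101100.
Concatenate: 0000111101101100 = 0xF6C (16 bits → U+0F6C).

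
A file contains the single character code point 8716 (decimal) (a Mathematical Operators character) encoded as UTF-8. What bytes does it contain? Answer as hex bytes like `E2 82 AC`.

E2 88 8C

U+220C = 0x220C = 8716 decimal. In range U+0800–U+FFFF → 3-byte form: 1110xxxx 10xxxxxx 10xxxxxx.
Binary (16 bits): 0010001000001100.
Split 4+6+6: 0010 | 001000 | 001100.
Byte 1: 11100010 = 0xE2.
Byte 2: 10001000 = 0x88.
Byte 3: 10001100 = 0x8C.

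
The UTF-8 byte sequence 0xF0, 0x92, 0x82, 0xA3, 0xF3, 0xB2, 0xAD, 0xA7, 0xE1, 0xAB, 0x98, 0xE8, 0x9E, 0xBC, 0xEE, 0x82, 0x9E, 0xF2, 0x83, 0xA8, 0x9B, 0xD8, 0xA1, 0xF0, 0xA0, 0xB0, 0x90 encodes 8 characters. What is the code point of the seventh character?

U+0621

Offset 0: leading byte 0xF0 = 11110000 → 4-byte char #1 = F0 92 82 A3.
Offset 4: leading byte 0xF3 = 11110011 → 4-byte char #2 = F3 B2 AD A7.
Offset 8: leading byte 0xE1 = 11100001 → 3-byte char #3 = E1 AB 98.
Offset 11: leading byte 0xE8 = 11101000 → 3-byte char #4 = E8 9E BC.
Offset 14: leading byte 0xEE = 11101110 → 3-byte char #5 = EE 82 9E.
Offset 17: leading byte 0xF2 = 11110010 → 4-byte char #6 = F2 83 A8 9B.
Offset 21: leading byte 0xD8 = 11011000 → 2-byte char #7 = D8 A1.
Leading byte 0xD8 = 11011000 matches 110xxxxx → 2-byte sequence.
Byte 1: 0xD8 = 11011000, payload 11000 (5 bits).
Byte 2: 0xA1 = 10100001 (10xxxxxx ✓), payload 100001.
Concatenate: 11000100001 = 0x621 (11 bits → U+0621).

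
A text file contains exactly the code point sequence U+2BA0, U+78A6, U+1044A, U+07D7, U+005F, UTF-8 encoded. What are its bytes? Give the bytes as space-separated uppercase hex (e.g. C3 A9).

E2 AE A0 E7 A2 A6 F0 90 91 8A DF 97 5F

U+2BA0: 3-byte form → E2 AE A0.
U+78A6: 3-byte form → E7 A2 A6.
U+1044A: 4-byte form → F0 90 91 8A.
U+07D7: 2-byte form → DF 97.
U+005F: 1-byte form → 5F.
Concatenated (13 bytes): E2 AE A0 E7 A2 A6 F0 90 91 8A DF 97 5F.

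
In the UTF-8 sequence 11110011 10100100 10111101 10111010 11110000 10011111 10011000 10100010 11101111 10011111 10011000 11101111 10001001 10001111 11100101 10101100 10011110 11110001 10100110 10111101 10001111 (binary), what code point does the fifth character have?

U+5B1E

Offset 0: leading byte 0xF3 = 11110011 → 4-byte char #1 = F3 A4 BD BA.
Offset 4: leading byte 0xF0 = 11110000 → 4-byte char #2 = F0 9F 98 A2.
Offset 8: leading byte 0xEF = 11101111 → 3-byte char #3 = EF 9F 98.
Offset 11: leading byte 0xEF = 11101111 → 3-byte char #4 = EF 89 8F.
Offset 14: leading byte 0xE5 = 11100101 → 3-byte char #5 = E5 AC 9E.
Leading byte 0xE5 = 11100101 matches 1110xxxx → 3-byte sequence.
Byte 1: 0xE5 = 11100101, payload 0101 (4 bits).
Byte 2: 0xAC = 10101100 (10xxxxxx ✓), payload 101100.
Byte 3: 0x9E = 10011110 (10xxxxxx ✓), payload 011110.
Concatenate: 0101101100011110 = 0x5B1E (16 bits → U+5B1E).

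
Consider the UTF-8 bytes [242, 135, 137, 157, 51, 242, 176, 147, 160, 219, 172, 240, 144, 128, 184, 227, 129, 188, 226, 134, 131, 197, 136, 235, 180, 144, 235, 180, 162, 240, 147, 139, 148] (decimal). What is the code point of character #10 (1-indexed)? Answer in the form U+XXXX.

U+BD22

Offset 0: leading byte 0xF2 = 11110010 → 4-byte char #1 = F2 87 89 9D.
Offset 4: leading byte 0x33 = 00110011 → 1-byte char #2 = 33.
Offset 5: leading byte 0xF2 = 11110010 → 4-byte char #3 = F2 B0 93 A0.
Offset 9: leading byte 0xDB = 11011011 → 2-byte char #4 = DB AC.
Offset 11: leading byte 0xF0 = 11110000 → 4-byte char #5 = F0 90 80 B8.
Offset 15: leading byte 0xE3 = 11100011 → 3-byte char #6 = E3 81 BC.
Offset 18: leading byte 0xE2 = 11100010 → 3-byte char #7 = E2 86 83.
Offset 21: leading byte 0xC5 = 11000101 → 2-byte char #8 = C5 88.
Offset 23: leading byte 0xEB = 11101011 → 3-byte char #9 = EB B4 90.
Offset 26: leading byte 0xEB = 11101011 → 3-byte char #10 = EB B4 A2.
Leading byte 0xEB = 11101011 matches 1110xxxx → 3-byte sequence.
Byte 1: 0xEB = 11101011, payload 1011 (4 bits).
Byte 2: 0xB4 = 10110100 (10xxxxxx ✓), payload 110100.
Byte 3: 0xA2 = 10100010 (10xxxxxx ✓), payload 100010.
Concatenate: 1011110100100010 = 0xBD22 (16 bits → U+BD22).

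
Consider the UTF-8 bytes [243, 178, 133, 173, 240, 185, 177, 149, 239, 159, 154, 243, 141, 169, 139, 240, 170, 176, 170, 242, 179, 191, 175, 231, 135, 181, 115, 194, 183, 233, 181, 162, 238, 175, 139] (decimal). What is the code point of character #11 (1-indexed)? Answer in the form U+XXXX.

U+EBCB

Offset 0: leading byte 0xF3 = 11110011 → 4-byte char #1 = F3 B2 85 AD.
Offset 4: leading byte 0xF0 = 11110000 → 4-byte char #2 = F0 B9 B1 95.
Offset 8: leading byte 0xEF = 11101111 → 3-byte char #3 = EF 9F 9A.
Offset 11: leading byte 0xF3 = 11110011 → 4-byte char #4 = F3 8D A9 8B.
Offset 15: leading byte 0xF0 = 11110000 → 4-byte char #5 = F0 AA B0 AA.
Offset 19: leading byte 0xF2 = 11110010 → 4-byte char #6 = F2 B3 BF AF.
Offset 23: leading byte 0xE7 = 11100111 → 3-byte char #7 = E7 87 B5.
Offset 26: leading byte 0x73 = 01110011 → 1-byte char #8 = 73.
Offset 27: leading byte 0xC2 = 11000010 → 2-byte char #9 = C2 B7.
Offset 29: leading byte 0xE9 = 11101001 → 3-byte char #10 = E9 B5 A2.
Offset 32: leading byte 0xEE = 11101110 → 3-byte char #11 = EE AF 8B.
Leading byte 0xEE = 11101110 matches 1110xxxx → 3-byte sequence.
Byte 1: 0xEE = 11101110, payload 1110 (4 bits).
Byte 2: 0xAF = 10101111 (10xxxxxx ✓), payload 101111.
Byte 3: 0x8B = 10001011 (10xxxxxx ✓), payload 001011.
Concatenate: 1110101111001011 = 0xEBCB (16 bits → U+EBCB).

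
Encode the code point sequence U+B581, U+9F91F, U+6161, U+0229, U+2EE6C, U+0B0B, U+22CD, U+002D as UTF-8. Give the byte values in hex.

U+B581: 3-byte form → EB 96 81.
U+9F91F: 4-byte form → F2 9F A4 9F.
U+6161: 3-byte form → E6 85 A1.
U+0229: 2-byte form → C8 A9.
U+2EE6C: 4-byte form → F0 AE B9 AC.
U+0B0B: 3-byte form → E0 AC 8B.
U+22CD: 3-byte form → E2 8B 8D.
U+002D: 1-byte form → 2D.
Concatenated (23 bytes): EB 96 81 F2 9F A4 9F E6 85 A1 C8 A9 F0 AE B9 AC E0 AC 8B E2 8B 8D 2D.

EB 96 81 F2 9F A4 9F E6 85 A1 C8 A9 F0 AE B9 AC E0 AC 8B E2 8B 8D 2D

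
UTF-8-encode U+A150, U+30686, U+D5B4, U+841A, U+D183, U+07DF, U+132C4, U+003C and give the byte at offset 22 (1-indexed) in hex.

1-indexed offset 22 is 0-indexed offset 21.
U+A150 → 3-byte form EA 85 90 at offsets 0–2.
U+30686 → 4-byte form F0 B0 9A 86 at offsets 3–6.
U+D5B4 → 3-byte form ED 96 B4 at offsets 7–9.
U+841A → 3-byte form E8 90 9A at offsets 10–12.
U+D183 → 3-byte form ED 86 83 at offsets 13–15.
U+07DF → 2-byte form DF 9F at offsets 16–17.
U+132C4 → 4-byte form F0 93 8B 84 at offsets 18–21.
Offset 21 falls in char 7's range; it's byte 4 of F0 93 8B 84 = 0x84.

0x84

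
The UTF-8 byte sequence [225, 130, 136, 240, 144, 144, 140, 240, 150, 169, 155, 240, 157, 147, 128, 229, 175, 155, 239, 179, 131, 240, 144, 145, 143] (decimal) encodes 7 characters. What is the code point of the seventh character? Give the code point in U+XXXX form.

Offset 0: leading byte 0xE1 = 11100001 → 3-byte char #1 = E1 82 88.
Offset 3: leading byte 0xF0 = 11110000 → 4-byte char #2 = F0 90 90 8C.
Offset 7: leading byte 0xF0 = 11110000 → 4-byte char #3 = F0 96 A9 9B.
Offset 11: leading byte 0xF0 = 11110000 → 4-byte char #4 = F0 9D 93 80.
Offset 15: leading byte 0xE5 = 11100101 → 3-byte char #5 = E5 AF 9B.
Offset 18: leading byte 0xEF = 11101111 → 3-byte char #6 = EF B3 83.
Offset 21: leading byte 0xF0 = 11110000 → 4-byte char #7 = F0 90 91 8F.
Leading byte 0xF0 = 11110000 matches 11110xxx → 4-byte sequence.
Byte 1: 0xF0 = 11110000, payload 000 (3 bits).
Byte 2: 0x90 = 10010000 (10xxxxxx ✓), payload 010000.
Byte 3: 0x91 = 10010001 (10xxxxxx ✓), payload 010001.
Byte 4: 0x8F = 10001111 (10xxxxxx ✓), payload 001111.
Concatenate: 000010000010001001111 = 0x1044F (21 bits → U+1044F).

U+1044F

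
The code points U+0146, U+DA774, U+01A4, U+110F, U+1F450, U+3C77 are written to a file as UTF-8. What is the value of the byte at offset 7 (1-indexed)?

1-indexed offset 7 is 0-indexed offset 6.
U+0146 → 2-byte form C5 86 at offsets 0–1.
U+DA774 → 4-byte form F3 9A 9D B4 at offsets 2–5.
U+01A4 → 2-byte form C6 A4 at offsets 6–7.
Offset 6 falls in char 3's range; it's byte 1 of C6 A4 = 0xC6.

0xC6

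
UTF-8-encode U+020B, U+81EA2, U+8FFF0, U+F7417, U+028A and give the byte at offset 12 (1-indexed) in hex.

0xB7

1-indexed offset 12 is 0-indexed offset 11.
U+020B → 2-byte form C8 8B at offsets 0–1.
U+81EA2 → 4-byte form F2 81 BA A2 at offsets 2–5.
U+8FFF0 → 4-byte form F2 8F BF B0 at offsets 6–9.
U+F7417 → 4-byte form F3 B7 90 97 at offsets 10–13.
Offset 11 falls in char 4's range; it's byte 2 of F3 B7 90 97 = 0xB7.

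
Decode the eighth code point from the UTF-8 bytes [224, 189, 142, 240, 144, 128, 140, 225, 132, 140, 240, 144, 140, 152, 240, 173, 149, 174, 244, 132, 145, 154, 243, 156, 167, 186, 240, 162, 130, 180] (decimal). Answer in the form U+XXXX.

U+220B4

Offset 0: leading byte 0xE0 = 11100000 → 3-byte char #1 = E0 BD 8E.
Offset 3: leading byte 0xF0 = 11110000 → 4-byte char #2 = F0 90 80 8C.
Offset 7: leading byte 0xE1 = 11100001 → 3-byte char #3 = E1 84 8C.
Offset 10: leading byte 0xF0 = 11110000 → 4-byte char #4 = F0 90 8C 98.
Offset 14: leading byte 0xF0 = 11110000 → 4-byte char #5 = F0 AD 95 AE.
Offset 18: leading byte 0xF4 = 11110100 → 4-byte char #6 = F4 84 91 9A.
Offset 22: leading byte 0xF3 = 11110011 → 4-byte char #7 = F3 9C A7 BA.
Offset 26: leading byte 0xF0 = 11110000 → 4-byte char #8 = F0 A2 82 B4.
Leading byte 0xF0 = 11110000 matches 11110xxx → 4-byte sequence.
Byte 1: 0xF0 = 11110000, payload 000 (3 bits).
Byte 2: 0xA2 = 10100010 (10xxxxxx ✓), payload 100010.
Byte 3: 0x82 = 10000010 (10xxxxxx ✓), payload 000010.
Byte 4: 0xB4 = 10110100 (10xxxxxx ✓), payload 110100.
Concatenate: 000100010000010110100 = 0x220B4 (21 bits → U+220B4).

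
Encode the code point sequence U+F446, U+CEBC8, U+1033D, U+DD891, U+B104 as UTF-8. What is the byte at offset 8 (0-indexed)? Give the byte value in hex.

U+F446 → 3-byte form EF 91 86 at offsets 0–2.
U+CEBC8 → 4-byte form F3 8E AF 88 at offsets 3–6.
U+1033D → 4-byte form F0 90 8C BD at offsets 7–10.
Offset 8 falls in char 3's range; it's byte 2 of F0 90 8C BD = 0x90.

0x90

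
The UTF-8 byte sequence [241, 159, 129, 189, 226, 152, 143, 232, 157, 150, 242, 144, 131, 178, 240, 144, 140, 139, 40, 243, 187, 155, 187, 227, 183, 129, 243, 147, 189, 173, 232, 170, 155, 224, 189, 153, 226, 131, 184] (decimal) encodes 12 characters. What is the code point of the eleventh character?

Offset 0: leading byte 0xF1 = 11110001 → 4-byte char #1 = F1 9F 81 BD.
Offset 4: leading byte 0xE2 = 11100010 → 3-byte char #2 = E2 98 8F.
Offset 7: leading byte 0xE8 = 11101000 → 3-byte char #3 = E8 9D 96.
Offset 10: leading byte 0xF2 = 11110010 → 4-byte char #4 = F2 90 83 B2.
Offset 14: leading byte 0xF0 = 11110000 → 4-byte char #5 = F0 90 8C 8B.
Offset 18: leading byte 0x28 = 00101000 → 1-byte char #6 = 28.
Offset 19: leading byte 0xF3 = 11110011 → 4-byte char #7 = F3 BB 9B BB.
Offset 23: leading byte 0xE3 = 11100011 → 3-byte char #8 = E3 B7 81.
Offset 26: leading byte 0xF3 = 11110011 → 4-byte char #9 = F3 93 BD AD.
Offset 30: leading byte 0xE8 = 11101000 → 3-byte char #10 = E8 AA 9B.
Offset 33: leading byte 0xE0 = 11100000 → 3-byte char #11 = E0 BD 99.
Leading byte 0xE0 = 11100000 matches 1110xxxx → 3-byte sequence.
Byte 1: 0xE0 = 11100000, payload 0000 (4 bits).
Byte 2: 0xBD = 10111101 (10xxxxxx ✓), payload 111101.
Byte 3: 0x99 = 10011001 (10xxxxxx ✓), payload 011001.
Concatenate: 0000111101011001 = 0xF59 (16 bits → U+0F59).

U+0F59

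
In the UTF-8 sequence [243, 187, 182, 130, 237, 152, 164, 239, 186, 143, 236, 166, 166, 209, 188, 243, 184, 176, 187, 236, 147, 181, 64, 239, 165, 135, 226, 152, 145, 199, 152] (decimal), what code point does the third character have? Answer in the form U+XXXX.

Offset 0: leading byte 0xF3 = 11110011 → 4-byte char #1 = F3 BB B6 82.
Offset 4: leading byte 0xED = 11101101 → 3-byte char #2 = ED 98 A4.
Offset 7: leading byte 0xEF = 11101111 → 3-byte char #3 = EF BA 8F.
Leading byte 0xEF = 11101111 matches 1110xxxx → 3-byte sequence.
Byte 1: 0xEF = 11101111, payload 1111 (4 bits).
Byte 2: 0xBA = 10111010 (10xxxxxx ✓), payload 111010.
Byte 3: 0x8F = 10001111 (10xxxxxx ✓), payload 001111.
Concatenate: 1111111010001111 = 0xFE8F (16 bits → U+FE8F).

U+FE8F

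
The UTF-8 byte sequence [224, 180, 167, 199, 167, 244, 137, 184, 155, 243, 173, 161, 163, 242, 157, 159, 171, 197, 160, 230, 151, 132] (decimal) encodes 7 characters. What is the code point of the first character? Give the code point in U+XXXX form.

U+0D27

Offset 0: leading byte 0xE0 = 11100000 → 3-byte char #1 = E0 B4 A7.
Leading byte 0xE0 = 11100000 matches 1110xxxx → 3-byte sequence.
Byte 1: 0xE0 = 11100000, payload 0000 (4 bits).
Byte 2: 0xB4 = 10110100 (10xxxxxx ✓), payload 110100.
Byte 3: 0xA7 = 10100111 (10xxxxxx ✓), payload 100111.
Concatenate: 0000110100100111 = 0xD27 (16 bits → U+0D27).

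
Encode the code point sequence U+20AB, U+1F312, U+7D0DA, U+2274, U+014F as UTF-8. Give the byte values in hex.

E2 82 AB F0 9F 8C 92 F1 BD 83 9A E2 89 B4 C5 8F

U+20AB: 3-byte form → E2 82 AB.
U+1F312: 4-byte form → F0 9F 8C 92.
U+7D0DA: 4-byte form → F1 BD 83 9A.
U+2274: 3-byte form → E2 89 B4.
U+014F: 2-byte form → C5 8F.
Concatenated (16 bytes): E2 82 AB F0 9F 8C 92 F1 BD 83 9A E2 89 B4 C5 8F.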